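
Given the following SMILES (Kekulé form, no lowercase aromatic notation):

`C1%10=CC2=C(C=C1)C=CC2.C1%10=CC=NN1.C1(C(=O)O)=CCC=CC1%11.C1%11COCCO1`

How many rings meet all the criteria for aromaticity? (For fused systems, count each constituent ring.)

2

The SMILES encodes a six-membered carbon ring with three alternating C=C double bonds, fused to a five-membered carbon ring containing one C=C double bond and one sp³ carbon; a five-membered ring with two adjacent nitrogens (one bearing H, one in a double bond) and two double bonds; a six-membered carbon ring with two isolated C=C double bonds and two sp³ carbons; a six-membered saturated ring with oxygens at positions 1 and 4.
The 6-membered ring has a continuous p-orbital overlap around the ring; 3 ring double bonds give 6 π electrons. Since 6 = 4n+2 (n=1), it is aromatic (benzene ring).
The 5-membered ring has one sp³ carbon, so it is not fully conjugated — not aromatic (cyclopentene ring).
The 5-membered ring with two adjacent nitrogens (one N–H, one =N–) is fully conjugated (every ring atom contributes a p orbital); 2 ring double bonds (4 π electrons) plus a heteroatom lone pair (2) give 6 π electrons. That satisfies 4n+2 with n=1, so it is aromatic (pyrazole).
The second 6-membered ring has two sp³ carbons, so it is not fully conjugated — not aromatic (1,4-cyclohexadiene).
The 6-membered ring with two oxygens (1,4) has only sp³ atoms, so it is not fully conjugated — not aromatic (1,4-dioxane).
2 of the 5 rings are aromatic. Total: 2.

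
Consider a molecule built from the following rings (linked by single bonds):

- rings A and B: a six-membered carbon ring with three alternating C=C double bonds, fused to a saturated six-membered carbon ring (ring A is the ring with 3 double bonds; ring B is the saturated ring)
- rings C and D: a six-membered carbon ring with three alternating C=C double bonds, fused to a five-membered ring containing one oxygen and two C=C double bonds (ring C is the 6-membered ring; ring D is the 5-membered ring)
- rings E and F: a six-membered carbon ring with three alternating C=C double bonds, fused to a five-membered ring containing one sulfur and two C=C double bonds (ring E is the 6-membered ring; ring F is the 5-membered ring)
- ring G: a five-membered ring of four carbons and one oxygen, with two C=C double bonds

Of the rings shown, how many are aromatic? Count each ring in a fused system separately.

6

Ring A is fully conjugated (every ring atom contributes a p orbital); 3 ring double bonds give 6 π electrons. 6 = 4(1)+2, so ring A is aromatic (benzene ring).
Ring B has four sp³ carbons, so it is not fully conjugated — not aromatic (cyclohexane ring).
Rings C and D form a fused bicyclic system (with one oxygen) with 9 sp² atoms and 10 π electrons from ring double bonds plus a heteroatom lone pair. 10 = 4(2)+2, so the system is aromatic and both rings count as aromatic (benzofuran).
Rings E and F form a fused bicyclic system (with one sulfur) with 9 sp² atoms and 10 π electrons from ring double bonds plus a heteroatom lone pair. 10 = 4(2)+2, so the system is aromatic and both rings count as aromatic (benzothiophene).
Ring G is fully conjugated (every ring atom contributes a p orbital); 2 ring double bonds (4 π electrons) plus a heteroatom lone pair (2) give 6 π electrons. Since 6 = 4n+2 (n=1), ring G is aromatic (furan).
Aromatic: A, C, D, E, F, G. Total: 6.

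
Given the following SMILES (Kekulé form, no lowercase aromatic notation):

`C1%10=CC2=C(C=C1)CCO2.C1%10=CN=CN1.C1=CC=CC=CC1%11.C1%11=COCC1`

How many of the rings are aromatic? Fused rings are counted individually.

2

The SMILES encodes a six-membered carbon ring with three alternating C=C double bonds, fused to a five-membered ring containing one oxygen and two sp³ carbons; a five-membered ring with nitrogens at positions 1 and 3 (one bearing H, one in a C=N bond) and two double bonds; a seven-membered carbon ring with three C=C double bonds and one sp³ carbon; a five-membered ring of four carbons and one oxygen, with one C=C double bond and two sp³ carbons.
The 6-membered ring is fully conjugated (every ring atom contributes a p orbital); 3 ring double bonds give 6 π electrons. 6 = 4(1)+2, so it is aromatic (benzene ring).
The 5-membered ring with one oxygen has two sp³ carbons, so it is not fully conjugated — not aromatic (oxolane ring).
The 5-membered ring with two nitrogens (one N–H, one =N–) is planar and fully conjugated; 2 ring double bonds (4 π electrons) plus a heteroatom lone pair (2) give 6 π electrons. 6 = 4(1)+2, so it is aromatic (imidazole).
The 7-membered ring has one sp³ carbon, so it is not fully conjugated — not aromatic (cycloheptatriene).
The second 5-membered ring with one oxygen has two sp³ carbons, so it is not fully conjugated — not aromatic (2,3-dihydrofuran).
2 of the 5 rings are aromatic. Total: 2.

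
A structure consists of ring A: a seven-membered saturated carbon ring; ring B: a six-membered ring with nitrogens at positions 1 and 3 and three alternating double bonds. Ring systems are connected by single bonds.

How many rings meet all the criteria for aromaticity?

1

Ring A has only sp³ atoms, so it is not fully conjugated — not aromatic (cycloheptane).
Ring B is planar and fully conjugated; 3 ring double bonds give 6 π electrons. 6 = 4(1)+2, so ring B is aromatic (pyrimidine).
Aromatic: B. Total: 1.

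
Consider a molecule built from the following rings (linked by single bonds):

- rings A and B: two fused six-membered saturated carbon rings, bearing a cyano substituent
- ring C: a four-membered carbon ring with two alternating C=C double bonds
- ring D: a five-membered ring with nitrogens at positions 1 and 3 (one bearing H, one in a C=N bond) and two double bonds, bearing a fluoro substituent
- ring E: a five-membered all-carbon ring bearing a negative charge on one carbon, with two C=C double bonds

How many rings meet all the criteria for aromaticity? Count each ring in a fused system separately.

Ring A has only sp³ atoms, so it is not fully conjugated — not aromatic (cyclohexane ring).
Ring B has only sp³ atoms, so it is not fully conjugated — not aromatic (cyclohexane ring).
Ring C has only sp² ring atoms; a planar conformation would have a fully conjugated π system of 4 electrons. But 4 = 4(1), which is 4n not 4n+2, so ring C is not aromatic (cyclobutadiene) — cyclobutadiene is antiaromatic and distorts to a rectangle.
Ring D is planar and fully conjugated; 2 ring double bonds (4 π electrons) plus a heteroatom lone pair (2) give 6 π electrons. That satisfies 4n+2 with n=1, so ring D is aromatic (imidazole).
Ring E is fully conjugated (every ring atom contributes a p orbital); 2 ring double bonds (4 π electrons) plus the carbanion lone pair (2) give 6 π electrons. Since 6 = 4n+2 (n=1), ring E is aromatic (cyclopentadienyl anion).
Aromatic: D, E. Total: 2.

2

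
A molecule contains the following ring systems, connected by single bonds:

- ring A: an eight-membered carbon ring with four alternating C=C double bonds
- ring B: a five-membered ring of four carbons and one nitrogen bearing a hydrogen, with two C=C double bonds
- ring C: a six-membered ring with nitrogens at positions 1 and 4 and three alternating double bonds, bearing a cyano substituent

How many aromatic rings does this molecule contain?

Ring A has only sp² ring atoms; a planar conformation would have a fully conjugated π system of 8 electrons. But 8 = 4(2), which is 4n not 4n+2, so ring A is not aromatic (cyclooctatetraene) — cyclooctatetraene distorts into a non-planar tub to avoid antiaromaticity.
Ring B is fully conjugated (every ring atom contributes a p orbital); 2 ring double bonds (4 π electrons) plus a heteroatom lone pair (2) give 6 π electrons. Since 6 = 4n+2 (n=1), ring B is aromatic (pyrrole).
Ring C is fully conjugated (every ring atom contributes a p orbital); 3 ring double bonds give 6 π electrons. That satisfies 4n+2 with n=1, so ring C is aromatic (pyrazine).
Aromatic: B, C. Total: 2.

2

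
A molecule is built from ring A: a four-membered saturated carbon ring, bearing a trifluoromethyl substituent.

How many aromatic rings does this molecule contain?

Ring A has only sp³ atoms, so it is not fully conjugated — not aromatic (cyclobutane).

0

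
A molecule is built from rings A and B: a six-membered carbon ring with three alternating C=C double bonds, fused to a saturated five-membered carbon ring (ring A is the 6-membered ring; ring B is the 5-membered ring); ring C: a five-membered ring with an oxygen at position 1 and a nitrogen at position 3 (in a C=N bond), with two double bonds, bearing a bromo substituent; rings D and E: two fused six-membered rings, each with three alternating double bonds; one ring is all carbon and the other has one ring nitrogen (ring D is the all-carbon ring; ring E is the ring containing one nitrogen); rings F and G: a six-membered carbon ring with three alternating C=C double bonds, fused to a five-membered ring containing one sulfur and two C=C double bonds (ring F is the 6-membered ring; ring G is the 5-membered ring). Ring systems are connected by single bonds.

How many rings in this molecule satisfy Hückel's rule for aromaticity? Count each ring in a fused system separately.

Ring A is fully conjugated (every ring atom contributes a p orbital); 3 ring double bonds give 6 π electrons. Since 6 = 4n+2 (n=1), ring A is aromatic (benzene ring).
Ring B has three sp³ carbons, so it is not fully conjugated — not aromatic (cyclopentane ring).
Ring C is planar and fully conjugated; 2 ring double bonds (4 π electrons) plus a heteroatom lone pair (2) give 6 π electrons. That satisfies 4n+2 with n=1, so ring C is aromatic (oxazole).
Rings D and E form a fused bicyclic system (with one nitrogen) with 10 sp² atoms and 10 π electrons from ring double bonds. 10 = 4(2)+2, so the system is aromatic and both rings count as aromatic (quinoline).
Rings F and G form a fused bicyclic system (with one sulfur) with 9 sp² atoms and 10 π electrons from ring double bonds plus a heteroatom lone pair. 10 = 4(2)+2, so the system is aromatic and both rings count as aromatic (benzothiophene).
Aromatic: A, C, D, E, F, G. Total: 6.

6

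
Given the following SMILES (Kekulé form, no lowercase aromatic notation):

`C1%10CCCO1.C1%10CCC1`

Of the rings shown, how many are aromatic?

The SMILES encodes a five-membered saturated ring of four carbons and one oxygen; a four-membered saturated carbon ring.
The 5-membered ring with one oxygen has only sp³ atoms, so it is not fully conjugated — not aromatic (tetrahydrofuran).
The 4-membered ring has only sp³ atoms, so it is not fully conjugated — not aromatic (cyclobutane).
None of the rings are aromatic. Total: 0.

0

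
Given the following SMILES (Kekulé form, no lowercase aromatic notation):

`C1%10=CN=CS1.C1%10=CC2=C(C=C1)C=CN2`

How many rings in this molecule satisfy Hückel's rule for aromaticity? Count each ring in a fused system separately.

3

The SMILES encodes a five-membered ring with a sulfur at position 1 and a nitrogen at position 3 (in a C=N bond), with two double bonds; a six-membered carbon ring with three alternating C=C double bonds, fused to a five-membered ring containing one N–H nitrogen and two C=C double bonds.
The 5-membered ring with one sulfur and one =N– has a continuous p-orbital overlap around the ring; 2 ring double bonds (4 π electrons) plus a heteroatom lone pair (2) give 6 π electrons. Since 6 = 4n+2 (n=1), it is aromatic (thiazole).
The fused 6/5-membered bicyclic (with one N–H) is a single π system with 9 sp² atoms and 10 π electrons from ring double bonds plus a heteroatom lone pair. 10 = 4(2)+2, so the system is aromatic and both rings count as aromatic (indole).
3 of the 3 rings are aromatic. Total: 3.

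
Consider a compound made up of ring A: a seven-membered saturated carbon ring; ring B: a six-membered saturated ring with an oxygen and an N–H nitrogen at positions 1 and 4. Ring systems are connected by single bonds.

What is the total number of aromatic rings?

0

Ring A has only sp³ atoms, so it is not fully conjugated — not aromatic (cycloheptane).
Ring B has only sp³ atoms, so it is not fully conjugated — not aromatic (morpholine).
No ring is aromatic. Total: 0.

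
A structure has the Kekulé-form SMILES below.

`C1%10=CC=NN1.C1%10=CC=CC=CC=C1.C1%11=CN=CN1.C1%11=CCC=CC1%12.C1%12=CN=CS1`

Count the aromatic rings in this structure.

3

The SMILES encodes a five-membered ring with two adjacent nitrogens (one bearing H, one in a double bond) and two double bonds; an eight-membered carbon ring with four alternating C=C double bonds; a five-membered ring with nitrogens at positions 1 and 3 (one bearing H, one in a C=N bond) and two double bonds; a six-membered carbon ring with two isolated C=C double bonds and two sp³ carbons; a five-membered ring with a sulfur at position 1 and a nitrogen at position 3 (in a C=N bond), with two double bonds.
The 5-membered ring with two adjacent nitrogens (one N–H, one =N–) has a continuous p-orbital overlap around the ring; 2 ring double bonds (4 π electrons) plus a heteroatom lone pair (2) give 6 π electrons. Since 6 = 4n+2 (n=1), it is aromatic (pyrazole).
The 8-membered ring has only sp² ring atoms; a planar conformation would have a fully conjugated π system of 8 electrons. But 8 = 4(2), which is 4n not 4n+2, so it is not aromatic (cyclooctatetraene) — cyclooctatetraene distorts into a non-planar tub to avoid antiaromaticity.
The 5-membered ring with two nitrogens (one N–H, one =N–) has a continuous p-orbital overlap around the ring; 2 ring double bonds (4 π electrons) plus a heteroatom lone pair (2) give 6 π electrons. 6 = 4(1)+2, so it is aromatic (imidazole).
The 6-membered ring has two sp³ carbons, so it is not fully conjugated — not aromatic (1,4-cyclohexadiene).
The 5-membered ring with one sulfur and one =N– has a continuous p-orbital overlap around the ring; 2 ring double bonds (4 π electrons) plus a heteroatom lone pair (2) give 6 π electrons. Since 6 = 4n+2 (n=1), it is aromatic (thiazole).
3 of the 5 rings are aromatic. Total: 3.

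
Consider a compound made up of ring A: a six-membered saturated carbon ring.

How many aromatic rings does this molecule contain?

Ring A has only sp³ atoms, so it is not fully conjugated — not aromatic (cyclohexane).

0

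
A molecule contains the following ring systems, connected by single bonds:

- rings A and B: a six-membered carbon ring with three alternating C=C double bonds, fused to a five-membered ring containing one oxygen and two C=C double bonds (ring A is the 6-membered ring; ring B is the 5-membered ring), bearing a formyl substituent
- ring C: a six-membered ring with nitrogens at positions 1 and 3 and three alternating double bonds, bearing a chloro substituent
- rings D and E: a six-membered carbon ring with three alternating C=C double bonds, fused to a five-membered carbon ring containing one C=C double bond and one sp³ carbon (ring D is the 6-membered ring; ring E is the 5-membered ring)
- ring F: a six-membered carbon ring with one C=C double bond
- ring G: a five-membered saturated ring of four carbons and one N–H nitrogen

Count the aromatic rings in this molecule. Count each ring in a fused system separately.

Rings A and B form a fused bicyclic system (with one oxygen) with 9 sp² atoms and 10 π electrons from ring double bonds plus a heteroatom lone pair. 10 = 4(2)+2, so the system is aromatic and both rings count as aromatic (benzofuran).
Ring C is fully conjugated (every ring atom contributes a p orbital); 3 ring double bonds give 6 π electrons. That satisfies 4n+2 with n=1, so ring C is aromatic (pyrimidine).
Ring D is fully conjugated (every ring atom contributes a p orbital); 3 ring double bonds give 6 π electrons. Since 6 = 4n+2 (n=1), ring D is aromatic (benzene ring).
Ring E has one sp³ carbon, so it is not fully conjugated — not aromatic (cyclopentene ring).
Ring F has four sp³ carbons, so it is not fully conjugated — not aromatic (cyclohexene).
Ring G has only sp³ atoms, so it is not fully conjugated — not aromatic (pyrrolidine).
Aromatic: A, B, C, D. Total: 4.

4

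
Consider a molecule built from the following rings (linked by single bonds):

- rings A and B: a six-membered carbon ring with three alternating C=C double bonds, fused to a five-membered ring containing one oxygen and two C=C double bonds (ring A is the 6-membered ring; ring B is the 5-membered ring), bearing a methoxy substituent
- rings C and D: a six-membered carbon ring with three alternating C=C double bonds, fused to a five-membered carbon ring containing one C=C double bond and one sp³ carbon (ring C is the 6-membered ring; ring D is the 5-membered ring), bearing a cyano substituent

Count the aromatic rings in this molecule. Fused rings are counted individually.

3

Rings A and B form a fused bicyclic system (with one oxygen) with 9 sp² atoms and 10 π electrons from ring double bonds plus a heteroatom lone pair. 10 = 4(2)+2, so the system is aromatic and both rings count as aromatic (benzofuran).
Ring C is planar and fully conjugated; 3 ring double bonds give 6 π electrons. That satisfies 4n+2 with n=1, so ring C is aromatic (benzene ring).
Ring D has one sp³ carbon, so it is not fully conjugated — not aromatic (cyclopentene ring).
Aromatic: A, B, C. Total: 3.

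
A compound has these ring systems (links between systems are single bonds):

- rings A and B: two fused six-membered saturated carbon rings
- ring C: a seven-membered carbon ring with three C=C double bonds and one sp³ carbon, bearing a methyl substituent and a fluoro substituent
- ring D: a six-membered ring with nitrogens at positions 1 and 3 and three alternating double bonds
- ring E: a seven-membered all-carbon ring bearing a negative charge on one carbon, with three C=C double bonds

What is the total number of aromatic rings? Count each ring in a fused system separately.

Ring A has only sp³ atoms, so it is not fully conjugated — not aromatic (cyclohexane ring).
Ring B has only sp³ atoms, so it is not fully conjugated — not aromatic (cyclohexane ring).
Ring C has one sp³ carbon, so it is not fully conjugated — not aromatic (cycloheptatriene).
Ring D is planar and fully conjugated; 3 ring double bonds give 6 π electrons. 6 = 4(1)+2, so ring D is aromatic (pyrimidine).
Ring E has only sp² ring atoms; a planar conformation would have a fully conjugated π system of 8 electrons. But 8 = 4(2), which is 4n not 4n+2, so ring E is not aromatic (cycloheptatrienyl anion).
Aromatic: D. Total: 1.

1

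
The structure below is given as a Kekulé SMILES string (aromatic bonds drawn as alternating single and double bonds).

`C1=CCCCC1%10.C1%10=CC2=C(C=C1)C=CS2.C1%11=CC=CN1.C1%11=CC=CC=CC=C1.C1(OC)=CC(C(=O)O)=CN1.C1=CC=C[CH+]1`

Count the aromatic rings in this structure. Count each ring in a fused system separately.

The SMILES encodes a six-membered carbon ring with one C=C double bond; a six-membered carbon ring with three alternating C=C double bonds, fused to a five-membered ring containing one sulfur and two C=C double bonds; a five-membered ring of four carbons and one nitrogen bearing a hydrogen, with two C=C double bonds; an eight-membered carbon ring with four alternating C=C double bonds; a five-membered ring of four carbons and one nitrogen bearing a hydrogen, with two C=C double bonds; a five-membered all-carbon ring bearing a positive charge on one carbon, with two C=C double bonds.
The 6-membered ring has four sp³ carbons, so it is not fully conjugated — not aromatic (cyclohexene).
The fused 6/5-membered bicyclic (with one sulfur) is a single π system with 9 sp² atoms and 10 π electrons from ring double bonds plus a heteroatom lone pair. 10 = 4(2)+2, so the system is aromatic and both rings count as aromatic (benzothiophene).
The 5-membered ring with one N–H is fully conjugated (every ring atom contributes a p orbital); 2 ring double bonds (4 π electrons) plus a heteroatom lone pair (2) give 6 π electrons. That satisfies 4n+2 with n=1, so it is aromatic (pyrrole).
The 8-membered ring has only sp² ring atoms; a planar conformation would have a fully conjugated π system of 8 electrons. But 8 = 4(2), which is 4n not 4n+2, so it is not aromatic (cyclooctatetraene) — cyclooctatetraene distorts into a non-planar tub to avoid antiaromaticity.
The second 5-membered ring with one N–H is planar and fully conjugated; 2 ring double bonds (4 π electrons) plus a heteroatom lone pair (2) give 6 π electrons. Since 6 = 4n+2 (n=1), it is aromatic (pyrrole).
The 5-membered ring has only sp² ring atoms; a planar conformation would have a fully conjugated π system of 4 electrons. But 4 = 4(1), which is 4n not 4n+2, so it is not aromatic (cyclopentadienyl cation).
4 of the 7 rings are aromatic. Total: 4.

4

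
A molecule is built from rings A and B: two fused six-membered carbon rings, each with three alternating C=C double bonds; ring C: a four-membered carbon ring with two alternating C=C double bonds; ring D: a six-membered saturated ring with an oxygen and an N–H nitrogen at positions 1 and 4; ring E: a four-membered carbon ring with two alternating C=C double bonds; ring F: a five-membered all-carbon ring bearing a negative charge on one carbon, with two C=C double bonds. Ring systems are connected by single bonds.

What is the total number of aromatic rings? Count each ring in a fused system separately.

Rings A and B form a fused bicyclic system with 10 sp² atoms and 10 π electrons from ring double bonds. 10 = 4(2)+2, so the system is aromatic and both rings count as aromatic (naphthalene).
Ring C has only sp² ring atoms; a planar conformation would have a fully conjugated π system of 4 electrons. But 4 = 4(1), which is 4n not 4n+2, so ring C is not aromatic (cyclobutadiene) — cyclobutadiene is antiaromatic and distorts to a rectangle.
Ring D has only sp³ atoms, so it is not fully conjugated — not aromatic (morpholine).
Ring E has only sp² ring atoms; a planar conformation would have a fully conjugated π system of 4 electrons. But 4 = 4(1), which is 4n not 4n+2, so ring E is not aromatic (cyclobutadiene) — cyclobutadiene is antiaromatic and distorts to a rectangle.
Ring F has a continuous p-orbital overlap around the ring; 2 ring double bonds (4 π electrons) plus the carbanion lone pair (2) give 6 π electrons. Since 6 = 4n+2 (n=1), ring F is aromatic (cyclopentadienyl anion).
Aromatic: A, B, F. Total: 3.

3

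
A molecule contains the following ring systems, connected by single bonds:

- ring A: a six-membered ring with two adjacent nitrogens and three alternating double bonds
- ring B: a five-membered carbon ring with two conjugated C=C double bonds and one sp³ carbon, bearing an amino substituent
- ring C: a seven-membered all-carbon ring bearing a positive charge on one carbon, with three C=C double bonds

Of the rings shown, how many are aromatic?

2

Ring A is planar and fully conjugated; 3 ring double bonds give 6 π electrons. 6 = 4(1)+2, so ring A is aromatic (pyridazine).
Ring B has one sp³ carbon, so it is not fully conjugated — not aromatic (cyclopentadiene).
Ring C has a continuous p-orbital overlap around the ring; 3 ring double bonds (6 π electrons) plus the carbocation's empty p orbital (0, but keeps the ring conjugated) give 6 π electrons. 6 = 4(1)+2, so ring C is aromatic (tropylium cation).
Aromatic: A, C. Total: 2.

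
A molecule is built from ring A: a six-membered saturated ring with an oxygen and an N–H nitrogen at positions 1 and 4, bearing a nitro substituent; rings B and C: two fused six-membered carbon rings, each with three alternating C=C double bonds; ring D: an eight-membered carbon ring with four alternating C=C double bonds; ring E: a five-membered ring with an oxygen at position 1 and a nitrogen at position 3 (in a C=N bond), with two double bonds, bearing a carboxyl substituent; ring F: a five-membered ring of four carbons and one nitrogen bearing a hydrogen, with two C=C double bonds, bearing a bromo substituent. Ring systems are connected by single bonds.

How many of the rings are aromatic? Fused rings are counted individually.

4

Ring A has only sp³ atoms, so it is not fully conjugated — not aromatic (morpholine).
Rings B and C form a fused bicyclic system with 10 sp² atoms and 10 π electrons from ring double bonds. 10 = 4(2)+2, so the system is aromatic and both rings count as aromatic (naphthalene).
Ring D has only sp² ring atoms; a planar conformation would have a fully conjugated π system of 8 electrons. But 8 = 4(2), which is 4n not 4n+2, so ring D is not aromatic (cyclooctatetraene) — cyclooctatetraene distorts into a non-planar tub to avoid antiaromaticity.
Ring E is planar and fully conjugated; 2 ring double bonds (4 π electrons) plus a heteroatom lone pair (2) give 6 π electrons. Since 6 = 4n+2 (n=1), ring E is aromatic (oxazole).
Ring F is planar and fully conjugated; 2 ring double bonds (4 π electrons) plus a heteroatom lone pair (2) give 6 π electrons. That satisfies 4n+2 with n=1, so ring F is aromatic (pyrrole).
Aromatic: B, C, E, F. Total: 4.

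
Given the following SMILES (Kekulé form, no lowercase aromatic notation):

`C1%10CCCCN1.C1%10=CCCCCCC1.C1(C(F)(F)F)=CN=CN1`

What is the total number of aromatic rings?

1

The SMILES encodes a six-membered saturated ring of five carbons and one N–H nitrogen; an eight-membered carbon ring with one C=C double bond; a five-membered ring with nitrogens at positions 1 and 3 (one bearing H, one in a C=N bond) and two double bonds.
The 6-membered ring with one N–H has only sp³ atoms, so it is not fully conjugated — not aromatic (piperidine).
The 8-membered ring has six sp³ carbons, so it is not fully conjugated — not aromatic (cyclooctene).
The 5-membered ring with two nitrogens (one N–H, one =N–) has a continuous p-orbital overlap around the ring; 2 ring double bonds (4 π electrons) plus a heteroatom lone pair (2) give 6 π electrons. Since 6 = 4n+2 (n=1), it is aromatic (imidazole).
1 of the 3 rings is aromatic. Total: 1.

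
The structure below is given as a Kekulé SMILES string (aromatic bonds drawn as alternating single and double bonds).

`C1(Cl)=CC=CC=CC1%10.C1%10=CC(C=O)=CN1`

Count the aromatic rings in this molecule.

1

The SMILES encodes a seven-membered carbon ring with three C=C double bonds and one sp³ carbon; a five-membered ring of four carbons and one nitrogen bearing a hydrogen, with two C=C double bonds.
The 7-membered ring has one sp³ carbon, so it is not fully conjugated — not aromatic (cycloheptatriene).
The 5-membered ring with one N–H has a continuous p-orbital overlap around the ring; 2 ring double bonds (4 π electrons) plus a heteroatom lone pair (2) give 6 π electrons. That satisfies 4n+2 with n=1, so it is aromatic (pyrrole).
1 of the 2 rings is aromatic. Total: 1.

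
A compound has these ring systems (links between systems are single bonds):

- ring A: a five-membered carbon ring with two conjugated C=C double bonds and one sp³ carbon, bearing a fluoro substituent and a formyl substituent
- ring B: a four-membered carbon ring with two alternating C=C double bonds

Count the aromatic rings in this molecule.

0

Ring A has one sp³ carbon, so it is not fully conjugated — not aromatic (cyclopentadiene).
Ring B has only sp² ring atoms; a planar conformation would have a fully conjugated π system of 4 electrons. But 4 = 4(1), which is 4n not 4n+2, so ring B is not aromatic (cyclobutadiene) — cyclobutadiene is antiaromatic and distorts to a rectangle.
No ring is aromatic. Total: 0.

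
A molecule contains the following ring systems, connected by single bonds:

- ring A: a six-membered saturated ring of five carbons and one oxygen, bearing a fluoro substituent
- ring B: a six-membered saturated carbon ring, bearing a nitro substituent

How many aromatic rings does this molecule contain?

0

Ring A has only sp³ atoms, so it is not fully conjugated — not aromatic (tetrahydropyran).
Ring B has only sp³ atoms, so it is not fully conjugated — not aromatic (cyclohexane).
No ring is aromatic. Total: 0.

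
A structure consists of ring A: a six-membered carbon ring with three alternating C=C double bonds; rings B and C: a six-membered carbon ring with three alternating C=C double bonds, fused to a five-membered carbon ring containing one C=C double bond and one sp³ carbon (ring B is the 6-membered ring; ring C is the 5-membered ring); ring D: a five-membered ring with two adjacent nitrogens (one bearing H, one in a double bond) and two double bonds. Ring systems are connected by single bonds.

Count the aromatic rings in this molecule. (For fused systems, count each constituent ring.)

3

Ring A has a continuous p-orbital overlap around the ring; 3 ring double bonds give 6 π electrons. 6 = 4(1)+2, so ring A is aromatic (benzene).
Ring B has a continuous p-orbital overlap around the ring; 3 ring double bonds give 6 π electrons. 6 = 4(1)+2, so ring B is aromatic (benzene ring).
Ring C has one sp³ carbon, so it is not fully conjugated — not aromatic (cyclopentene ring).
Ring D is planar and fully conjugated; 2 ring double bonds (4 π electrons) plus a heteroatom lone pair (2) give 6 π electrons. That satisfies 4n+2 with n=1, so ring D is aromatic (pyrazole).
Aromatic: A, B, D. Total: 3.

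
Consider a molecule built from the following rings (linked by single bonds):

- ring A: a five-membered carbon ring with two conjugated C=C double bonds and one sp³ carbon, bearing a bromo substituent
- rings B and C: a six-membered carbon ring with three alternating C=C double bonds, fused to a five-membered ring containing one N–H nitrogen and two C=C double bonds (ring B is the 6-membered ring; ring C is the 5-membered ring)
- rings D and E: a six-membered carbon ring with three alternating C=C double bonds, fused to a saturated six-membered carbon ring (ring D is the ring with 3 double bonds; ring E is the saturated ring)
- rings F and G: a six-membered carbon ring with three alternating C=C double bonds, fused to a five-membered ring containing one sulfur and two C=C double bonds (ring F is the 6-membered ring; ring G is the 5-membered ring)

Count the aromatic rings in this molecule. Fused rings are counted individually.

Ring A has one sp³ carbon, so it is not fully conjugated — not aromatic (cyclopentadiene).
Rings B and C form a fused bicyclic system (with one N–H) with 9 sp² atoms and 10 π electrons from ring double bonds plus a heteroatom lone pair. 10 = 4(2)+2, so the system is aromatic and both rings count as aromatic (indole).
Ring D has a continuous p-orbital overlap around the ring; 3 ring double bonds give 6 π electrons. 6 = 4(1)+2, so ring D is aromatic (benzene ring).
Ring E has four sp³ carbons, so it is not fully conjugated — not aromatic (cyclohexane ring).
Rings F and G form a fused bicyclic system (with one sulfur) with 9 sp² atoms and 10 π electrons from ring double bonds plus a heteroatom lone pair. 10 = 4(2)+2, so the system is aromatic and both rings count as aromatic (benzothiophene).
Aromatic: B, C, D, F, G. Total: 5.

5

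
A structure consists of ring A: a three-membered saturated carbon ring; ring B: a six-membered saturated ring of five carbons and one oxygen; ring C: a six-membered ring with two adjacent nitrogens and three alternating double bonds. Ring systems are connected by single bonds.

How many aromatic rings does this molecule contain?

1

Ring A has only sp³ atoms, so it is not fully conjugated — not aromatic (cyclopropane).
Ring B has only sp³ atoms, so it is not fully conjugated — not aromatic (tetrahydropyran).
Ring C has a continuous p-orbital overlap around the ring; 3 ring double bonds give 6 π electrons. Since 6 = 4n+2 (n=1), ring C is aromatic (pyridazine).
Aromatic: C. Total: 1.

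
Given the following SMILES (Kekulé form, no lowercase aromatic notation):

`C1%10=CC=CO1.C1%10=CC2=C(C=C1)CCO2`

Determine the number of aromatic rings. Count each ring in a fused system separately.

The SMILES encodes a five-membered ring of four carbons and one oxygen, with two C=C double bonds; a six-membered carbon ring with three alternating C=C double bonds, fused to a five-membered ring containing one oxygen and two sp³ carbons.
The 5-membered ring with one oxygen is fully conjugated (every ring atom contributes a p orbital); 2 ring double bonds (4 π electrons) plus a heteroatom lone pair (2) give 6 π electrons. 6 = 4(1)+2, so it is aromatic (furan).
The 6-membered ring is planar and fully conjugated; 3 ring double bonds give 6 π electrons. Since 6 = 4n+2 (n=1), it is aromatic (benzene ring).
The second 5-membered ring with one oxygen has two sp³ carbons, so it is not fully conjugated — not aromatic (oxolane ring).
2 of the 3 rings are aromatic. Total: 2.

2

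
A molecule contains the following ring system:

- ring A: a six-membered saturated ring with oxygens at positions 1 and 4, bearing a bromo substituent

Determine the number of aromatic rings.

Ring A has only sp³ atoms, so it is not fully conjugated — not aromatic (1,4-dioxane).

0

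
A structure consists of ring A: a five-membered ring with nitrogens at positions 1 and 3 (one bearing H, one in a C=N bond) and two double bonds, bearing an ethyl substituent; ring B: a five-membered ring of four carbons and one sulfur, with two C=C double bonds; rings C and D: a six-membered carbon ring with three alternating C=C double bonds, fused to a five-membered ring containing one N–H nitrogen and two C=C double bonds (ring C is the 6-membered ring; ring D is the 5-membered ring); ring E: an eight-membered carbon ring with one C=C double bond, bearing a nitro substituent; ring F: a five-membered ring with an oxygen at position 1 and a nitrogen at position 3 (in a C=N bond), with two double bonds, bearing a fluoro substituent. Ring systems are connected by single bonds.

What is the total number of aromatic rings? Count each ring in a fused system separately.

Ring A is fully conjugated (every ring atom contributes a p orbital); 2 ring double bonds (4 π electrons) plus a heteroatom lone pair (2) give 6 π electrons. That satisfies 4n+2 with n=1, so ring A is aromatic (imidazole).
Ring B has a continuous p-orbital overlap around the ring; 2 ring double bonds (4 π electrons) plus a heteroatom lone pair (2) give 6 π electrons. Since 6 = 4n+2 (n=1), ring B is aromatic (thiophene).
Rings C and D form a fused bicyclic system (with one N–H) with 9 sp² atoms and 10 π electrons from ring double bonds plus a heteroatom lone pair. 10 = 4(2)+2, so the system is aromatic and both rings count as aromatic (indole).
Ring E has six sp³ carbons, so it is not fully conjugated — not aromatic (cyclooctene).
Ring F is fully conjugated (every ring atom contributes a p orbital); 2 ring double bonds (4 π electrons) plus a heteroatom lone pair (2) give 6 π electrons. Since 6 = 4n+2 (n=1), ring F is aromatic (oxazole).
Aromatic: A, B, C, D, F. Total: 5.

5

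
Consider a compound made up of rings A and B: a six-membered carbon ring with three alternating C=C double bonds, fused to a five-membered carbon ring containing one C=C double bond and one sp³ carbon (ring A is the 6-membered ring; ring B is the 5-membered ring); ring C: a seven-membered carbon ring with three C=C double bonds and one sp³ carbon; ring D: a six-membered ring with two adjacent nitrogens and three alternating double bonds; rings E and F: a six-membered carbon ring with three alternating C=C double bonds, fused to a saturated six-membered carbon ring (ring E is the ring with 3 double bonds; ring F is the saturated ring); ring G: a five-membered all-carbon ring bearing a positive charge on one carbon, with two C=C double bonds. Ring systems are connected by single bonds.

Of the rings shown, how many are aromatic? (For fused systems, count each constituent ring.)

Ring A is fully conjugated (every ring atom contributes a p orbital); 3 ring double bonds give 6 π electrons. 6 = 4(1)+2, so ring A is aromatic (benzene ring).
Ring B has one sp³ carbon, so it is not fully conjugated — not aromatic (cyclopentene ring).
Ring C has one sp³ carbon, so it is not fully conjugated — not aromatic (cycloheptatriene).
Ring D is fully conjugated (every ring atom contributes a p orbital); 3 ring double bonds give 6 π electrons. 6 = 4(1)+2, so ring D is aromatic (pyridazine).
Ring E is planar and fully conjugated; 3 ring double bonds give 6 π electrons. 6 = 4(1)+2, so ring E is aromatic (benzene ring).
Ring F has four sp³ carbons, so it is not fully conjugated — not aromatic (cyclohexane ring).
Ring G has only sp² ring atoms; a planar conformation would have a fully conjugated π system of 4 electrons. But 4 = 4(1), which is 4n not 4n+2, so ring G is not aromatic (cyclopentadienyl cation).
Aromatic: A, D, E. Total: 3.

3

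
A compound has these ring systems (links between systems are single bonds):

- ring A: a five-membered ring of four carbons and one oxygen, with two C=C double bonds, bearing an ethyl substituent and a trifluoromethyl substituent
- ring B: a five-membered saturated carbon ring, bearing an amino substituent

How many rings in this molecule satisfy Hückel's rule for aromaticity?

1

Ring A is planar and fully conjugated; 2 ring double bonds (4 π electrons) plus a heteroatom lone pair (2) give 6 π electrons. That satisfies 4n+2 with n=1, so ring A is aromatic (furan).
Ring B has only sp³ atoms, so it is not fully conjugated — not aromatic (cyclopentane).
Aromatic: A. Total: 1.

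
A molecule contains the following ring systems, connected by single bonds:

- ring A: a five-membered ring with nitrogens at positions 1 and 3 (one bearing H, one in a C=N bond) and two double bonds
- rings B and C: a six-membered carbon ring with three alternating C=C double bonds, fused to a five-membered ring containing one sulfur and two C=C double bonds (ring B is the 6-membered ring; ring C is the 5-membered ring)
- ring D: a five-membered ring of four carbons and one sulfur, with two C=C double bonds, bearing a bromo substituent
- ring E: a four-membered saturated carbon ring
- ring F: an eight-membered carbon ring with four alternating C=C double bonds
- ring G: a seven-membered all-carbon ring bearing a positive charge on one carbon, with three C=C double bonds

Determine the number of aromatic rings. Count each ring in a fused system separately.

5

Ring A has a continuous p-orbital overlap around the ring; 2 ring double bonds (4 π electrons) plus a heteroatom lone pair (2) give 6 π electrons. 6 = 4(1)+2, so ring A is aromatic (imidazole).
Rings B and C form a fused bicyclic system (with one sulfur) with 9 sp² atoms and 10 π electrons from ring double bonds plus a heteroatom lone pair. 10 = 4(2)+2, so the system is aromatic and both rings count as aromatic (benzothiophene).
Ring D is fully conjugated (every ring atom contributes a p orbital); 2 ring double bonds (4 π electrons) plus a heteroatom lone pair (2) give 6 π electrons. Since 6 = 4n+2 (n=1), ring D is aromatic (thiophene).
Ring E has only sp³ atoms, so it is not fully conjugated — not aromatic (cyclobutane).
Ring F has only sp² ring atoms; a planar conformation would have a fully conjugated π system of 8 electrons. But 8 = 4(2), which is 4n not 4n+2, so ring F is not aromatic (cyclooctatetraene) — cyclooctatetraene distorts into a non-planar tub to avoid antiaromaticity.
Ring G has a continuous p-orbital overlap around the ring; 3 ring double bonds (6 π electrons) plus the carbocation's empty p orbital (0, but keeps the ring conjugated) give 6 π electrons. Since 6 = 4n+2 (n=1), ring G is aromatic (tropylium cation).
Aromatic: A, B, C, D, G. Total: 5.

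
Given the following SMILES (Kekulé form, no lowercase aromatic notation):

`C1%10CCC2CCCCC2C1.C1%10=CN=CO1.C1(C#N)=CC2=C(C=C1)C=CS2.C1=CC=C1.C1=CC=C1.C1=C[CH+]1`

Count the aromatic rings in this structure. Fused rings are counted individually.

4

The SMILES encodes two fused six-membered saturated carbon rings; a five-membered ring with an oxygen at position 1 and a nitrogen at position 3 (in a C=N bond), with two double bonds; a six-membered carbon ring with three alternating C=C double bonds, fused to a five-membered ring containing one sulfur and two C=C double bonds; a four-membered carbon ring with two alternating C=C double bonds; a four-membered carbon ring with two alternating C=C double bonds; a three-membered all-carbon ring bearing a positive charge on one carbon, with one C=C double bond.
The 6-membered ring has only sp³ atoms, so it is not fully conjugated — not aromatic (cyclohexane ring).
The second 6-membered ring has only sp³ atoms, so it is not fully conjugated — not aromatic (cyclohexane ring).
The 5-membered ring with one oxygen and one =N– is planar and fully conjugated; 2 ring double bonds (4 π electrons) plus a heteroatom lone pair (2) give 6 π electrons. That satisfies 4n+2 with n=1, so it is aromatic (oxazole).
The fused 6/5-membered bicyclic (with one sulfur) is a single π system with 9 sp² atoms and 10 π electrons from ring double bonds plus a heteroatom lone pair. 10 = 4(2)+2, so the system is aromatic and both rings count as aromatic (benzothiophene).
The 4-membered ring has only sp² ring atoms; a planar conformation would have a fully conjugated π system of 4 electrons. But 4 = 4(1), which is 4n not 4n+2, so it is not aromatic (cyclobutadiene) — cyclobutadiene is antiaromatic and distorts to a rectangle.
The second 4-membered ring has only sp² ring atoms; a planar conformation would have a fully conjugated π system of 4 electrons. But 4 = 4(1), which is 4n not 4n+2, so it is not aromatic (cyclobutadiene) — cyclobutadiene is antiaromatic and distorts to a rectangle.
The 3-membered ring is fully conjugated (every ring atom contributes a p orbital); 1 ring double bond (2 π electrons) plus the carbocation's empty p orbital (0, but keeps the ring conjugated) give 2 π electrons. Since 2 = 4n+2 (n=0), it is aromatic (cyclopropenyl cation).
4 of the 8 rings are aromatic. Total: 4.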